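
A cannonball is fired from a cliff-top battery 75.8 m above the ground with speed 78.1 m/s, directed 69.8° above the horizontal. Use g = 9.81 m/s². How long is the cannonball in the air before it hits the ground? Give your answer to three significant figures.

Vertical component: v_y = 78.1 sin 69.8° = 73.30 m/s.
Taking up as positive with launch at y = 75.8 m, landing at y = 0: 0 = 75.8 + 73.30 t − ½(9.81) t².
Solving 4.905 t² − 73.30 t − 75.8 = 0 gives t = [73.30 + √(73.30² + 4·4.905·75.8)] / 9.810 = 15.9 s.

15.9 s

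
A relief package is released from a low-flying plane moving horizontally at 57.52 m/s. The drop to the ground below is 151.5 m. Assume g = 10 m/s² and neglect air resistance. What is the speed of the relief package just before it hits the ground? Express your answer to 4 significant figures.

Fall time: t = √(2 × 151.5 / 10) = 5.5045 s.
At impact: v_x = 57.52 m/s (unchanged), v_y = g t = 10 × 5.5045 = 55.045 m/s.
Speed = √(v_x² + v_y²) = √(3308.6 + 3030.0) = 79.62 m/s.

79.62 m/s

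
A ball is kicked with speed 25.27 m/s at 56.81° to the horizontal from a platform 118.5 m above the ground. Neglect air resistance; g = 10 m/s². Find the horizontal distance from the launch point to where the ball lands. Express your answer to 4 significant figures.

102.7 m

Components: v_x = 25.27 cos 56.81° = 13.833 m/s, v_y = 25.27 sin 56.81° = 21.147 m/s.
Vertical: 0 = 118.5 + 21.147 t − ½(10) t² ⇒ 5.000 t² − 21.147 t − 118.5 = 0.
t = [21.147 + √(447.20 + 2370.0)] / 10.00 = 7.4224 s.
Horizontal: R = v_x · t = 13.833 × 7.4224 = 102.7 m.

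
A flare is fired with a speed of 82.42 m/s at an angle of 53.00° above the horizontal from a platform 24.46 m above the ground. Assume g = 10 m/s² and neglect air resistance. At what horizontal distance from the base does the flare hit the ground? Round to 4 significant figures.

670.9 m

Components: v_x = 82.42 cos 53.00° = 49.602 m/s, v_y = 82.42 sin 53.00° = 65.824 m/s.
Vertical: 0 = 24.46 + 65.824 t − ½(10) t² ⇒ 5.000 t² − 65.824 t − 24.46 = 0.
t = [65.824 + √(4332.8 + 489.20)] / 10.00 = 13.526 s.
Horizontal: R = v_x · t = 49.602 × 13.526 = 670.9 m.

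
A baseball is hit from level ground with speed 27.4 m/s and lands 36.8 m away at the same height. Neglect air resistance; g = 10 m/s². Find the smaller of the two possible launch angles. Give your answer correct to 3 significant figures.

14.7°

Level-ground range: R = v₀² sin(2θ)/g ⇒ sin 2θ = R g / v₀² = 36.8×10/27.4² = 0.4902.
2θ = arcsin(0.4902) = 29.35° or 180° − 29.35° = 150.65°.
So θ = 14.7° or θ = 75.3°.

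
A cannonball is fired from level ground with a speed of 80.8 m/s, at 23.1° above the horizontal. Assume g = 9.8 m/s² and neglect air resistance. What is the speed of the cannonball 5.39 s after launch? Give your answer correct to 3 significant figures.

77.3 m/s

v_x = 80.8 cos 23.1° = 74.32 m/s (constant).
v_y(t) = 80.8 sin 23.1° − g t = 31.70 − 9.8 × 5.39 = -21.12 m/s.
Speed = √(v_x² + v_y²) = √(5523 + 446.1) = 77.3 m/s.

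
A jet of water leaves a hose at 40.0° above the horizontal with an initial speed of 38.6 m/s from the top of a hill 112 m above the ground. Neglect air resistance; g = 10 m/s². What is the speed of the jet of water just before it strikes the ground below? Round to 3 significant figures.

61.1 m/s

v_x = 38.6 cos 40.0° = 29.57 m/s is unchanged throughout.
For the vertical component, v_y² = v_y0² + 2 g h = (24.81)² + 2×10×112 = 2856, so |v_y| = 53.44 m/s.
Impact speed = √(v_x² + v_y²) = √(874.4 + 2856) = 61.1 m/s.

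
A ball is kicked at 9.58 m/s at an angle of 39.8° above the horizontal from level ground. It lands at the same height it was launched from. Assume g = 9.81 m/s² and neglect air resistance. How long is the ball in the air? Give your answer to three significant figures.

Vertical component: v_y = 9.58 sin 39.8° = 6.132 m/s.
For a projectile landing at launch height, time of flight is t = 2 v_y / g = 2 × 6.132 / 9.81 = 1.25 s.

1.25 s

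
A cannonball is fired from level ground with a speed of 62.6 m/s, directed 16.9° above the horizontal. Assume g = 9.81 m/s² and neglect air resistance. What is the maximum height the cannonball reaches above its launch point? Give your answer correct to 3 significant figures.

Vertical component of launch velocity: v_y = 62.6 sin 16.9° = 18.20 m/s.
At the highest point the vertical velocity is zero, so v_y² = 2 g h_max.
h_max = (18.20)² / (2 × 9.81) = 331.2 / 19.62 = 16.9 m.

16.9 m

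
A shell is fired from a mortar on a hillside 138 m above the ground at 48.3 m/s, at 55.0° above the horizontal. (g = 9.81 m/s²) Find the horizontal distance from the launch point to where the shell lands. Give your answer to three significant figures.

Components: v_x = 48.3 cos 55.0° = 27.70 m/s, v_y = 48.3 sin 55.0° = 39.57 m/s.
Vertical: 0 = 138 + 39.57 t − ½(9.81) t² ⇒ 4.905 t² − 39.57 t − 138 = 0.
t = [39.57 + √(1566 + 2708)] / 9.810 = 10.70 s.
Horizontal: R = v_x · t = 27.70 × 10.70 = 296 m.

296 m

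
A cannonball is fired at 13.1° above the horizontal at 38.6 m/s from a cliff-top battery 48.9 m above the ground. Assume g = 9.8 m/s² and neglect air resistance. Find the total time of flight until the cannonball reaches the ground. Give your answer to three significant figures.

Vertical component: v_y = 38.6 sin 13.1° = 8.749 m/s.
Taking up as positive with launch at y = 48.9 m, landing at y = 0: 0 = 48.9 + 8.749 t − ½(9.8) t².
Solving 4.900 t² − 8.749 t − 48.9 = 0 gives t = [8.749 + √(8.749² + 4·4.900·48.9)] / 9.800 = 4.18 s.

4.18 s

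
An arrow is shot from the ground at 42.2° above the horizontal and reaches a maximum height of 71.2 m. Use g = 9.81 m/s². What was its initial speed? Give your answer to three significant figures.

At maximum height v_y = 0, so (v₀ sin θ)² = 2 g H.
v₀ sin 42.2° = √(2 × 9.81 × 71.2) = 37.38 m/s.
v₀ = 37.38 / sin 42.2° = 37.38 / 0.6717 = 55.6 m/s.

55.6 m/s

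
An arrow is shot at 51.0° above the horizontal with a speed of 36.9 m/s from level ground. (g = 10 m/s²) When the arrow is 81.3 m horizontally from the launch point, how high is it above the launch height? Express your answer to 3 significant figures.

39.1 m

v_x = 36.9 cos 51.0° = 23.22 m/s, v_y0 = 36.9 sin 51.0° = 28.68 m/s.
Time to reach x = 81.3 m: t = x / v_x = 81.3 / 23.22 = 3.501 s.
y = v_y0 t − ½ g t² = 28.68×3.501 − 5.000×3.501² = 39.1 m.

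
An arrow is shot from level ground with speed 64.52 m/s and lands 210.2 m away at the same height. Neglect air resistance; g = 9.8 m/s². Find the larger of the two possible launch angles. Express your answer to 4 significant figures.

75.17°

Level-ground range: R = v₀² sin(2θ)/g ⇒ sin 2θ = R g / v₀² = 210.2×9.8/64.52² = 0.4948.
2θ = arcsin(0.4948) = 29.657° or 180° − 29.657° = 150.343°.
So θ = 14.83° or θ = 75.17°.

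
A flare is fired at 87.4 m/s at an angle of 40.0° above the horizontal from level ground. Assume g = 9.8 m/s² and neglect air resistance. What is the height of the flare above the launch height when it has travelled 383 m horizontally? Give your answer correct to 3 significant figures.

v_x = 87.4 cos 40.0° = 66.95 m/s, v_y0 = 87.4 sin 40.0° = 56.18 m/s.
Time to reach x = 383 m: t = x / v_x = 383 / 66.95 = 5.721 s.
y = v_y0 t − ½ g t² = 56.18×5.721 − 4.900×5.721² = 161 m.

161 m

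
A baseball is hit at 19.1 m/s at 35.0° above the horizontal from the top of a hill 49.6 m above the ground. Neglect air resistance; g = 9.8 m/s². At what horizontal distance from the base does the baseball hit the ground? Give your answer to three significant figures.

Components: v_x = 19.1 cos 35.0° = 15.65 m/s, v_y = 19.1 sin 35.0° = 10.96 m/s.
Vertical: 0 = 49.6 + 10.96 t − ½(9.8) t² ⇒ 4.900 t² − 10.96 t − 49.6 = 0.
t = [10.96 + √(120.1 + 972.2)] / 9.800 = 4.491 s.
Horizontal: R = v_x · t = 15.65 × 4.491 = 70.3 m.

70.3 m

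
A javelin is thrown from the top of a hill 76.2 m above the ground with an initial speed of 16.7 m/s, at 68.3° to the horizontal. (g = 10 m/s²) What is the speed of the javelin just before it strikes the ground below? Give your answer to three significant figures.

v_x = 16.7 cos 68.3° = 6.175 m/s is unchanged throughout.
For the vertical component, v_y² = v_y0² + 2 g h = (15.52)² + 2×10×76.2 = 1765, so |v_y| = 42.01 m/s.
Impact speed = √(v_x² + v_y²) = √(38.13 + 1765) = 42.5 m/s.

42.5 m/s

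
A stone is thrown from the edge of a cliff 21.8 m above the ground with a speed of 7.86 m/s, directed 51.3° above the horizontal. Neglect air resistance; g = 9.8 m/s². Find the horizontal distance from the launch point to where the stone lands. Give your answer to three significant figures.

13.9 m

Components: v_x = 7.86 cos 51.3° = 4.914 m/s, v_y = 7.86 sin 51.3° = 6.134 m/s.
Vertical: 0 = 21.8 + 6.134 t − ½(9.8) t² ⇒ 4.900 t² − 6.134 t − 21.8 = 0.
t = [6.134 + √(37.63 + 427.3)] / 9.800 = 2.826 s.
Horizontal: R = v_x · t = 4.914 × 2.826 = 13.9 m.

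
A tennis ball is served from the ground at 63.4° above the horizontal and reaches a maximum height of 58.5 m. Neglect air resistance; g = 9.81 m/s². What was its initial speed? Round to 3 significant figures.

37.9 m/s

At maximum height v_y = 0, so (v₀ sin θ)² = 2 g H.
v₀ sin 63.4° = √(2 × 9.81 × 58.5) = 33.88 m/s.
v₀ = 33.88 / sin 63.4° = 33.88 / 0.8942 = 37.9 m/s.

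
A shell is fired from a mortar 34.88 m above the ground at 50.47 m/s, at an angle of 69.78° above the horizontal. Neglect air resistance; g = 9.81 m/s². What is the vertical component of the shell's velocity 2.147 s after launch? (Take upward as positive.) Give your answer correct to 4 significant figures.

Initial vertical component: v_y0 = 50.47 sin 69.78° = 47.360 m/s.
v_y(t) = v_y0 − g t = 47.360 − 9.81 × 2.147 = 26.30 m/s.

26.30 m/s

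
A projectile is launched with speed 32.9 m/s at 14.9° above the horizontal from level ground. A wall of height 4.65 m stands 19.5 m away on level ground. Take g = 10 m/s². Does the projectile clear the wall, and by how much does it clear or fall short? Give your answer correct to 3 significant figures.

v_x = 32.9 cos 14.9° = 31.79 m/s; v_y0 = 32.9 sin 14.9° = 8.460 m/s.
Time to reach the wall: t = 19.5 / 31.79 = 0.6134 s.
Height at that point: y = 8.460×0.6134 − 5.000×0.6134² = 3.308 m.
That is 4.65 − 3.308 = 1.34 m below the top of the wall, so the projectile does not clear it.

No — it falls 1.34 m short of clearing the wall.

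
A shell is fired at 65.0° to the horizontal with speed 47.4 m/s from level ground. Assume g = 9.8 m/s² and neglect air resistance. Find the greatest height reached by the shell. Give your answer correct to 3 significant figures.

94.2 m

Vertical component of launch velocity: v_y = 47.4 sin 65.0° = 42.96 m/s.
At the highest point the vertical velocity is zero, so v_y² = 2 g h_max.
h_max = (42.96)² / (2 × 9.8) = 1846 / 19.60 = 94.2 m.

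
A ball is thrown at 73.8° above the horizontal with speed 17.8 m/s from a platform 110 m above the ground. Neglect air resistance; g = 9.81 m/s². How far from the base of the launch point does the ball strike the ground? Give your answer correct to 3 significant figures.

Components: v_x = 17.8 cos 73.8° = 4.966 m/s, v_y = 17.8 sin 73.8° = 17.09 m/s.
Vertical: 0 = 110 + 17.09 t − ½(9.81) t² ⇒ 4.905 t² − 17.09 t − 110 = 0.
t = [17.09 + √(292.1 + 2158)] / 9.810 = 6.788 s.
Horizontal: R = v_x · t = 4.966 × 6.788 = 33.7 m.

33.7 m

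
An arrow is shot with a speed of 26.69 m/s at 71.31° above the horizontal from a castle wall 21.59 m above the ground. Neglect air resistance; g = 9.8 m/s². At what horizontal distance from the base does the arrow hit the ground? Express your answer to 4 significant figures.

Components: v_x = 26.69 cos 71.31° = 8.5527 m/s, v_y = 26.69 sin 71.31° = 25.283 m/s.
Vertical: 0 = 21.59 + 25.283 t − ½(9.8) t² ⇒ 4.900 t² − 25.283 t − 21.59 = 0.
t = [25.283 + √(639.23 + 423.16)] / 9.800 = 5.9058 s.
Horizontal: R = v_x · t = 8.5527 × 5.9058 = 50.51 m.

50.51 m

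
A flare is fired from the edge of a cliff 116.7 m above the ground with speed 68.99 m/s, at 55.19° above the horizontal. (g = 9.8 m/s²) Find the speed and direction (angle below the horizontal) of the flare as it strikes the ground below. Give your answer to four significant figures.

v_x = 68.99 cos 55.19° = 39.383 m/s (constant).
|v_y| at impact = √((56.644)² + 2×9.8×116.7) = 74.134 m/s.
Speed = √(39.383² + 74.134²) = 83.95 m/s; angle = arctan(74.134/39.383) = 62.02° below horizontal.

83.95 m/s at 62.02° below the horizontal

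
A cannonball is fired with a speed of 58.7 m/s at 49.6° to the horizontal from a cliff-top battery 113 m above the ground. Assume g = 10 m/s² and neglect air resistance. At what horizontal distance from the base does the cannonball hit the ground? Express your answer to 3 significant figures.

418 m

Components: v_x = 58.7 cos 49.6° = 38.04 m/s, v_y = 58.7 sin 49.6° = 44.70 m/s.
Vertical: 0 = 113 + 44.70 t − ½(10) t² ⇒ 5.000 t² − 44.70 t − 113 = 0.
t = [44.70 + √(1998 + 2260)] / 10.00 = 11.00 s.
Horizontal: R = v_x · t = 38.04 × 11.00 = 418 m.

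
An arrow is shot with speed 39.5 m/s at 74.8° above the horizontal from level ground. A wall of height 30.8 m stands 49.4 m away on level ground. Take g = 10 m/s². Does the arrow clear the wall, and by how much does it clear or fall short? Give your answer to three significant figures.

v_x = 39.5 cos 74.8° = 10.36 m/s; v_y0 = 39.5 sin 74.8° = 38.12 m/s.
Time to reach the wall: t = 49.4 / 10.36 = 4.768 s.
Height at that point: y = 38.12×4.768 − 5.000×4.768² = 68.09 m.
That is 68.09 − 30.8 = 37.3 m above the top of the wall, so the arrow clears it.

Yes — it clears the wall by 37.3 m.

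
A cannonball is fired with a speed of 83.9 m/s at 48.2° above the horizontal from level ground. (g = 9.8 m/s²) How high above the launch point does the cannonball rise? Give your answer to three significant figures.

Vertical component of launch velocity: v_y = 83.9 sin 48.2° = 62.55 m/s.
At the highest point the vertical velocity is zero, so v_y² = 2 g h_max.
h_max = (62.55)² / (2 × 9.8) = 3913 / 19.60 = 200 m.

200 m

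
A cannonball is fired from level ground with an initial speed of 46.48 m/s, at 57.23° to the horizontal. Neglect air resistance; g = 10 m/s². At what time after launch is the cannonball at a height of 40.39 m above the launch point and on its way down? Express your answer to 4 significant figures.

6.591 s

v_y0 = 46.48 sin 57.23° = 39.083 m/s.
Set y = v_y0 t − ½ g t² = 40.39: 5.000 t² − 39.083 t + 40.39 = 0.
t = [39.083 ± √(1527.5 − 807.80)] / 10 = (39.083 ± 26.827) / 10, giving t = 1.226 s or t = 6.591 s.
On the way down corresponds to the larger root: t = 6.591 s.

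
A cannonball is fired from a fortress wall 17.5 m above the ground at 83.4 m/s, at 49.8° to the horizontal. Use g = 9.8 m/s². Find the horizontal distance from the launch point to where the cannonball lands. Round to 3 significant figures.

Components: v_x = 83.4 cos 49.8° = 53.83 m/s, v_y = 83.4 sin 49.8° = 63.70 m/s.
Vertical: 0 = 17.5 + 63.70 t − ½(9.8) t² ⇒ 4.900 t² − 63.70 t − 17.5 = 0.
t = [63.70 + √(4058 + 343.0)] / 9.800 = 13.27 s.
Horizontal: R = v_x · t = 53.83 × 13.27 = 714 m.

714 m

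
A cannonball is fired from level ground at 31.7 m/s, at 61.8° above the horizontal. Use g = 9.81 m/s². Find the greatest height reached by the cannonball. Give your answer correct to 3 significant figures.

39.8 m

Vertical component of launch velocity: v_y = 31.7 sin 61.8° = 27.94 m/s.
At the highest point the vertical velocity is zero, so v_y² = 2 g h_max.
h_max = (27.94)² / (2 × 9.81) = 780.6 / 19.62 = 39.8 m.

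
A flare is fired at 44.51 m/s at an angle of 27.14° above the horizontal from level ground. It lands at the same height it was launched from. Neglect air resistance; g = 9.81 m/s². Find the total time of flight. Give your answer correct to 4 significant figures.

Vertical component: v_y = 44.51 sin 27.14° = 20.304 m/s.
For a projectile landing at launch height, time of flight is t = 2 v_y / g = 2 × 20.304 / 9.81 = 4.139 s.

4.139 s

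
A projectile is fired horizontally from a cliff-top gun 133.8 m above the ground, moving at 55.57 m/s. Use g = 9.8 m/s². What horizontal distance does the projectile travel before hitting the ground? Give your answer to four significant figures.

290.4 m

Initial vertical velocity is zero, so the fall time comes from h = ½ g t²: t = √(2 × 133.8 / 9.8) = 5.2255 s.
Horizontal motion is uniform at 55.57 m/s, so x = 55.57 × 5.2255 = 290.4 m.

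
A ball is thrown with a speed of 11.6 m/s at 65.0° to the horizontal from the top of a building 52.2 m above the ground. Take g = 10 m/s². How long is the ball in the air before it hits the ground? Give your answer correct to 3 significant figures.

4.45 s

Vertical component: v_y = 11.6 sin 65.0° = 10.51 m/s.
Taking up as positive with launch at y = 52.2 m, landing at y = 0: 0 = 52.2 + 10.51 t − ½(10) t².
Solving 5.000 t² − 10.51 t − 52.2 = 0 gives t = [10.51 + √(10.51² + 4·5.000·52.2)] / 10.00 = 4.45 s.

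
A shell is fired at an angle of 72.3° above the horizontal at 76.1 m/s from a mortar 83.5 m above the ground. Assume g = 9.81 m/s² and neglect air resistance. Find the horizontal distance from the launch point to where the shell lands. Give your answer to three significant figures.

Components: v_x = 76.1 cos 72.3° = 23.14 m/s, v_y = 76.1 sin 72.3° = 72.50 m/s.
Vertical: 0 = 83.5 + 72.50 t − ½(9.81) t² ⇒ 4.905 t² − 72.50 t − 83.5 = 0.
t = [72.50 + √(5256 + 1638)] / 9.810 = 15.85 s.
Horizontal: R = v_x · t = 23.14 × 15.85 = 367 m.

367 m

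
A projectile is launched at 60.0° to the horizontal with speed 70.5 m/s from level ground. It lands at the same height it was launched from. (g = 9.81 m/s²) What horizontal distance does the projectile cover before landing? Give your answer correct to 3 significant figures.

Components: v_x = 70.5 cos 60.0° = 35.25 m/s, v_y = 70.5 sin 60.0° = 61.05 m/s.
Time of flight (same landing height): t = 2 v_y / g = 2 × 61.05 / 9.81 = 12.45 s.
Range: R = v_x · t = 35.25 × 12.45 = 439 m.

439 m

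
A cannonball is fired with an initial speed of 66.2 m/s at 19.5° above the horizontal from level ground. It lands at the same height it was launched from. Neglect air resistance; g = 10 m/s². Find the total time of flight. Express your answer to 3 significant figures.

4.42 s

Vertical component: v_y = 66.2 sin 19.5° = 22.10 m/s.
For a projectile landing at launch height, time of flight is t = 2 v_y / g = 2 × 22.10 / 10 = 4.42 s.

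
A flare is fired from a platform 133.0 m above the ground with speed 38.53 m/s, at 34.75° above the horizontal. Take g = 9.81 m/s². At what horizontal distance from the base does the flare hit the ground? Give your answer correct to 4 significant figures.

Components: v_x = 38.53 cos 34.75° = 31.658 m/s, v_y = 38.53 sin 34.75° = 21.962 m/s.
Vertical: 0 = 133.0 + 21.962 t − ½(9.81) t² ⇒ 4.905 t² − 21.962 t − 133.0 = 0.
t = [21.962 + √(482.33 + 2609.5)] / 9.810 = 7.9069 s.
Horizontal: R = v_x · t = 31.658 × 7.9069 = 250.3 m.

250.3 m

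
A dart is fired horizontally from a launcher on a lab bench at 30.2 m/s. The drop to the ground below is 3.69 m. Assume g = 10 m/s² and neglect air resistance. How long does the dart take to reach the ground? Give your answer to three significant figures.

0.859 s

The horizontal speed doesn't affect the fall. With v_y0 = 0, h = ½ g t².
t = √(2 × 3.69 / 10) = √0.7380 = 0.859 s.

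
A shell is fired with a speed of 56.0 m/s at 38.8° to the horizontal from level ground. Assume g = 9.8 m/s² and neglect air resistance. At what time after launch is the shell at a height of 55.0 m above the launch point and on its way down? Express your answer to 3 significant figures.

v_y0 = 56.0 sin 38.8° = 35.09 m/s.
Set y = v_y0 t − ½ g t² = 55.0: 4.900 t² − 35.09 t + 55.0 = 0.
t = [35.09 ± √(1231 − 1078)] / 9.8 = (35.09 ± 12.37) / 9.8, giving t = 2.32 s or t = 4.84 s.
On the way down corresponds to the larger root: t = 4.84 s.

4.84 s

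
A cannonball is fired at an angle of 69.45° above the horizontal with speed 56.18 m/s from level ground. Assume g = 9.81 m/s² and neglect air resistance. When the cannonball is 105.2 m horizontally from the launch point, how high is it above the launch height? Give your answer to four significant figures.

v_x = 56.18 cos 69.45° = 19.721 m/s, v_y0 = 56.18 sin 69.45° = 52.605 m/s.
Time to reach x = 105.2 m: t = x / v_x = 105.2 / 19.721 = 5.3344 s.
y = v_y0 t − ½ g t² = 52.605×5.3344 − 4.905×5.3344² = 141.0 m.

141.0 m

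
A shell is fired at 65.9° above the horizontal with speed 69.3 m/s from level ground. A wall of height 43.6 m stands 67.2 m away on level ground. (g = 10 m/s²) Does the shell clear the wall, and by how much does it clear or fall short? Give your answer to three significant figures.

v_x = 69.3 cos 65.9° = 28.30 m/s; v_y0 = 69.3 sin 65.9° = 63.26 m/s.
Time to reach the wall: t = 67.2 / 28.30 = 2.375 s.
Height at that point: y = 63.26×2.375 − 5.000×2.375² = 122.0 m.
That is 122.0 − 43.6 = 78.4 m above the top of the wall, so the shell clears it.

Yes — it clears the wall by 78.4 m.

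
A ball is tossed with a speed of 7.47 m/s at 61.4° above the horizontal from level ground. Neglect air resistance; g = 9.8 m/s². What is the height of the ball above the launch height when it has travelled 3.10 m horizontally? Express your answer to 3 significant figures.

v_x = 7.47 cos 61.4° = 3.576 m/s, v_y0 = 7.47 sin 61.4° = 6.559 m/s.
Time to reach x = 3.10 m: t = x / v_x = 3.10 / 3.576 = 0.8669 s.
y = v_y0 t − ½ g t² = 6.559×0.8669 − 4.900×0.8669² = 2.00 m.

2.00 m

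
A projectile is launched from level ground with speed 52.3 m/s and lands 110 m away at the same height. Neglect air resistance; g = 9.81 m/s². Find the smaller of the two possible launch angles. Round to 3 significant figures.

Level-ground range: R = v₀² sin(2θ)/g ⇒ sin 2θ = R g / v₀² = 110×9.81/52.3² = 0.3945.
2θ = arcsin(0.3945) = 23.23° or 180° − 23.23° = 156.77°.
So θ = 11.6° or θ = 78.4°.

11.6°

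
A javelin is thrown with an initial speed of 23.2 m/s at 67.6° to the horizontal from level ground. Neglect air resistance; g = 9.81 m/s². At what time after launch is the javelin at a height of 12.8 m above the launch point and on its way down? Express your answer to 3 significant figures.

3.66 s

v_y0 = 23.2 sin 67.6° = 21.45 m/s.
Set y = v_y0 t − ½ g t² = 12.8: 4.905 t² − 21.45 t + 12.8 = 0.
t = [21.45 ± √(460.1 − 251.1)] / 9.81 = (21.45 ± 14.46) / 9.81, giving t = 0.713 s or t = 3.66 s.
On the way down corresponds to the larger root: t = 3.66 s.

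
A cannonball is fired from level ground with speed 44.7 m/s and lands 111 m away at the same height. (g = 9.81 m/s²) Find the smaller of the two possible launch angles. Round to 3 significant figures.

16.5°

Level-ground range: R = v₀² sin(2θ)/g ⇒ sin 2θ = R g / v₀² = 111×9.81/44.7² = 0.5450.
2θ = arcsin(0.5450) = 33.02° or 180° − 33.02° = 146.98°.
So θ = 16.5° or θ = 73.5°.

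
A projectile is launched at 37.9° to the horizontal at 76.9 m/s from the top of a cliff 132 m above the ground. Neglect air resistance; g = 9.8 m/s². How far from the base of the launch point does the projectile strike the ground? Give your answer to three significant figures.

Components: v_x = 76.9 cos 37.9° = 60.68 m/s, v_y = 76.9 sin 37.9° = 47.24 m/s.
Vertical: 0 = 132 + 47.24 t − ½(9.8) t² ⇒ 4.900 t² − 47.24 t − 132 = 0.
t = [47.24 + √(2232 + 2587)] / 9.800 = 11.90 s.
Horizontal: R = v_x · t = 60.68 × 11.90 = 722 m.

722 m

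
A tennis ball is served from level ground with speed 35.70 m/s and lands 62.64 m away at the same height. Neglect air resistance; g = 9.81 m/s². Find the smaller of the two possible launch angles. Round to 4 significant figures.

Level-ground range: R = v₀² sin(2θ)/g ⇒ sin 2θ = R g / v₀² = 62.64×9.81/35.70² = 0.4822.
2θ = arcsin(0.4822) = 28.829° or 180° − 28.829° = 151.171°.
So θ = 14.41° or θ = 75.59°.

14.41°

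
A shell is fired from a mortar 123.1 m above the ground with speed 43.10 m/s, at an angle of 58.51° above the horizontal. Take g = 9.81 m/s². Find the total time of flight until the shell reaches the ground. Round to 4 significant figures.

10.00 s

Vertical component: v_y = 43.10 sin 58.51° = 36.753 m/s.
Taking up as positive with launch at y = 123.1 m, landing at y = 0: 0 = 123.1 + 36.753 t − ½(9.81) t².
Solving 4.905 t² − 36.753 t − 123.1 = 0 gives t = [36.753 + √(36.753² + 4·4.905·123.1)] / 9.810 = 10.00 s.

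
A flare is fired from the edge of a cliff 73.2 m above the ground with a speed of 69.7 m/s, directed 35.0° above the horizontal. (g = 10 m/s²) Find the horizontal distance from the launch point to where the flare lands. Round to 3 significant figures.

544 m

Components: v_x = 69.7 cos 35.0° = 57.09 m/s, v_y = 69.7 sin 35.0° = 39.98 m/s.
Vertical: 0 = 73.2 + 39.98 t − ½(10) t² ⇒ 5.000 t² − 39.98 t − 73.2 = 0.
t = [39.98 + √(1598 + 1464)] / 10.00 = 9.532 s.
Horizontal: R = v_x · t = 57.09 × 9.532 = 544 m.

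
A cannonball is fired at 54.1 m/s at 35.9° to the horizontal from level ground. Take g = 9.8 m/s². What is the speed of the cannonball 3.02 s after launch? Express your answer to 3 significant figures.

v_x = 54.1 cos 35.9° = 43.82 m/s (constant).
v_y(t) = 54.1 sin 35.9° − g t = 31.72 − 9.8 × 3.02 = 2.124 m/s.
Speed = √(v_x² + v_y²) = √(1920 + 4.511) = 43.9 m/s.

43.9 m/s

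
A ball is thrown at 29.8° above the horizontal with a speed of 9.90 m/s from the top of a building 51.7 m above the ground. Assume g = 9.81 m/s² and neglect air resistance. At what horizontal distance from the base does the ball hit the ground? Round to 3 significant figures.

Components: v_x = 9.90 cos 29.8° = 8.591 m/s, v_y = 9.90 sin 29.8° = 4.920 m/s.
Vertical: 0 = 51.7 + 4.920 t − ½(9.81) t² ⇒ 4.905 t² − 4.920 t − 51.7 = 0.
t = [4.920 + √(24.21 + 1014)] / 9.810 = 3.786 s.
Horizontal: R = v_x · t = 8.591 × 3.786 = 32.5 m.

32.5 m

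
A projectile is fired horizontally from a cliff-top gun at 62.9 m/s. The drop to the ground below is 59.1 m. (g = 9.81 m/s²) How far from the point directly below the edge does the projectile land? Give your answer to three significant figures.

218 m

Initial vertical velocity is zero, so the fall time comes from h = ½ g t²: t = √(2 × 59.1 / 9.81) = 3.471 s.
Horizontal motion is uniform at 62.9 m/s, so x = 62.9 × 3.471 = 218 m.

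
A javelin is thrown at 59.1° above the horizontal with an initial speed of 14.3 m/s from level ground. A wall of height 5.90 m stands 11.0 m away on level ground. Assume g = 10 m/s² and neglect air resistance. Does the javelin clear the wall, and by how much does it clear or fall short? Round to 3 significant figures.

v_x = 14.3 cos 59.1° = 7.344 m/s; v_y0 = 14.3 sin 59.1° = 12.27 m/s.
Time to reach the wall: t = 11.0 / 7.344 = 1.498 s.
Height at that point: y = 12.27×1.498 − 5.000×1.498² = 7.160 m.
That is 7.160 − 5.90 = 1.26 m above the top of the wall, so the javelin clears it.

Yes — it clears the wall by 1.26 m.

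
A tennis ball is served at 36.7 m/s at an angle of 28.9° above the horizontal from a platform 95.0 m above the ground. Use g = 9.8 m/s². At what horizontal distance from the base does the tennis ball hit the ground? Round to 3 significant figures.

211 m

Components: v_x = 36.7 cos 28.9° = 32.13 m/s, v_y = 36.7 sin 28.9° = 17.74 m/s.
Vertical: 0 = 95.0 + 17.74 t − ½(9.8) t² ⇒ 4.900 t² − 17.74 t − 95.0 = 0.
t = [17.74 + √(314.7 + 1862)] / 9.800 = 6.571 s.
Horizontal: R = v_x · t = 32.13 × 6.571 = 211 m.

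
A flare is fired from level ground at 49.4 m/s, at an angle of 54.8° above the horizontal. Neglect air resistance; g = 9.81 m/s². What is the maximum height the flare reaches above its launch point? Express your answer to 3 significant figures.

83.1 m

Vertical component of launch velocity: v_y = 49.4 sin 54.8° = 40.37 m/s.
At the highest point the vertical velocity is zero, so v_y² = 2 g h_max.
h_max = (40.37)² / (2 × 9.81) = 1630 / 19.62 = 83.1 m.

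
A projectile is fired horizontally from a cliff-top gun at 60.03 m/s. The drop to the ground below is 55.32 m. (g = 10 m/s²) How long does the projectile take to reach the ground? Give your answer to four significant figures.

The horizontal speed doesn't affect the fall. With v_y0 = 0, h = ½ g t².
t = √(2 × 55.32 / 10) = √11.064 = 3.326 s.

3.326 s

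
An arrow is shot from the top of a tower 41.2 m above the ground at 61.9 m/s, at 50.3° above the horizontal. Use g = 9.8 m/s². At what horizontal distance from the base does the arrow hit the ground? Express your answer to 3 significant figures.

416 m

Components: v_x = 61.9 cos 50.3° = 39.54 m/s, v_y = 61.9 sin 50.3° = 47.63 m/s.
Vertical: 0 = 41.2 + 47.63 t − ½(9.8) t² ⇒ 4.900 t² − 47.63 t − 41.2 = 0.
t = [47.63 + √(2269 + 807.5)] / 9.800 = 10.52 s.
Horizontal: R = v_x · t = 39.54 × 10.52 = 416 m.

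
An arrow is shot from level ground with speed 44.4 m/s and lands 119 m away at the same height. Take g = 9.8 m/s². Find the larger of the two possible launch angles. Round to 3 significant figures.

Level-ground range: R = v₀² sin(2θ)/g ⇒ sin 2θ = R g / v₀² = 119×9.8/44.4² = 0.5916.
2θ = arcsin(0.5916) = 36.27° or 180° − 36.27° = 143.73°.
So θ = 18.1° or θ = 71.9°.

71.9°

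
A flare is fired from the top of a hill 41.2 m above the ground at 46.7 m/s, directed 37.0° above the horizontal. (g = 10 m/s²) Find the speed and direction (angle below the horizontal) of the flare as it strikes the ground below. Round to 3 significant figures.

v_x = 46.7 cos 37.0° = 37.30 m/s (constant).
|v_y| at impact = √((28.10)² + 2×10×41.2) = 40.17 m/s.
Speed = √(37.30² + 40.17²) = 54.8 m/s; angle = arctan(40.17/37.30) = 47.1° below horizontal.

54.8 m/s at 47.1° below the horizontal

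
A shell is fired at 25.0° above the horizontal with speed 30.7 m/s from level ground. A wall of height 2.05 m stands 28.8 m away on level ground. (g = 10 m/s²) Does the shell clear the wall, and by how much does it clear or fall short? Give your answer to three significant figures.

v_x = 30.7 cos 25.0° = 27.82 m/s; v_y0 = 30.7 sin 25.0° = 12.97 m/s.
Time to reach the wall: t = 28.8 / 27.82 = 1.035 s.
Height at that point: y = 12.97×1.035 − 5.000×1.035² = 8.068 m.
That is 8.068 − 2.05 = 6.02 m above the top of the wall, so the shell clears it.

Yes — it clears the wall by 6.02 m.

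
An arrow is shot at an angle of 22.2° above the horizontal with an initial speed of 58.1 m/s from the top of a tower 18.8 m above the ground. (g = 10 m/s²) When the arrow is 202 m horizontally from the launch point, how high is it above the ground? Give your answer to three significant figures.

v_x = 58.1 cos 22.2° = 53.79 m/s, v_y0 = 58.1 sin 22.2° = 21.95 m/s.
Time to reach x = 202 m: t = x / v_x = 202 / 53.79 = 3.755 s.
y = 18.8 + v_y0 t − ½ g t² = 18.8 + 21.95×3.755 − 5.000×3.755² = 30.7 m.

30.7 m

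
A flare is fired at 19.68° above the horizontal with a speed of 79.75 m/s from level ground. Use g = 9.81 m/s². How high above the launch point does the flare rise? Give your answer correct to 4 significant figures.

36.76 m

Vertical component of launch velocity: v_y = 79.75 sin 19.68° = 26.857 m/s.
At the highest point the vertical velocity is zero, so v_y² = 2 g h_max.
h_max = (26.857)² / (2 × 9.81) = 721.30 / 19.62 = 36.76 m.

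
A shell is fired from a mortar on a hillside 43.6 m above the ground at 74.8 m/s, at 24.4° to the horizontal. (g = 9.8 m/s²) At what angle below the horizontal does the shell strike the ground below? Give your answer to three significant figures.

32.0°

v_x = 74.8 cos 24.4° = 68.12 m/s.
At impact |v_y| = √(v_y0² + 2 g h) = √(30.90² + 2×9.8×43.6) = 42.54 m/s.
Angle below horizontal = arctan(|v_y| / v_x) = arctan(42.54 / 68.12) = 32.0°.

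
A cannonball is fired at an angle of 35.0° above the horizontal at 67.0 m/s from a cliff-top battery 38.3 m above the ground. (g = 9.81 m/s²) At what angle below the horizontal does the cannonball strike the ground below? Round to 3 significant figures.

40.7°

v_x = 67.0 cos 35.0° = 54.88 m/s.
At impact |v_y| = √(v_y0² + 2 g h) = √(38.43² + 2×9.81×38.3) = 47.20 m/s.
Angle below horizontal = arctan(|v_y| / v_x) = arctan(47.20 / 54.88) = 40.7°.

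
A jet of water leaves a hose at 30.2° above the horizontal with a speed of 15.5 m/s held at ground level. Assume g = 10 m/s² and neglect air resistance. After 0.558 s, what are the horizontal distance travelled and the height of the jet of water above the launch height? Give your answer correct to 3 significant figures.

x = 7.48 m, y = 2.79 m

v_x = 15.5 cos 30.2° = 13.40 m/s; v_y0 = 15.5 sin 30.2° = 7.797 m/s.
x = v_x t = 13.40 × 0.558 = 7.48 m.
y = v_y0 t − ½ g t² = 7.797×0.558 − 5.000×0.558² = 2.79 m.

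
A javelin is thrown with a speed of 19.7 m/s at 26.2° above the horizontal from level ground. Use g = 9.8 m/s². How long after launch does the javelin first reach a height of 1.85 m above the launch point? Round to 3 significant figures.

v_y0 = 19.7 sin 26.2° = 8.698 m/s.
Set y = v_y0 t − ½ g t² = 1.85: 4.900 t² − 8.698 t + 1.85 = 0.
t = [8.698 ± √(75.66 − 36.26)] / 9.8 = (8.698 ± 6.277) / 9.8, giving t = 0.247 s or t = 1.53 s.
The javelin is on the way up at the first time, so t = 0.247 s.

0.247 s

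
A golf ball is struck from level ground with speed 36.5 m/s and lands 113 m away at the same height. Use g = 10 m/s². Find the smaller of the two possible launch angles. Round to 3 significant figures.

29.0°

Level-ground range: R = v₀² sin(2θ)/g ⇒ sin 2θ = R g / v₀² = 113×10/36.5² = 0.8482.
2θ = arcsin(0.8482) = 58.02° or 180° − 58.02° = 121.98°.
So θ = 29.0° or θ = 61.0°.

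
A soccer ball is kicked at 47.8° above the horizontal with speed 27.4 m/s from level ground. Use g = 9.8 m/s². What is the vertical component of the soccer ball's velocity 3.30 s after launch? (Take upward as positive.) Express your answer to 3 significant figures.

Initial vertical component: v_y0 = 27.4 sin 47.8° = 20.30 m/s.
v_y(t) = v_y0 − g t = 20.30 − 9.8 × 3.30 = -12.0 m/s.

-12.0 m/s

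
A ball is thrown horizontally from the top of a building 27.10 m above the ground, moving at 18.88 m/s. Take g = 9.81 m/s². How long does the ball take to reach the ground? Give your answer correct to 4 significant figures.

2.351 s

The horizontal speed doesn't affect the fall. With v_y0 = 0, h = ½ g t².
t = √(2 × 27.10 / 9.81) = √5.5250 = 2.351 s.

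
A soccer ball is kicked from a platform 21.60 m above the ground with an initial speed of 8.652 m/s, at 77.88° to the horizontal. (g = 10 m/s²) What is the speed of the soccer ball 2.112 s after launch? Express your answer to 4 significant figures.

12.79 m/s

v_x = 8.652 cos 77.88° = 1.8166 m/s (constant).
v_y(t) = 8.652 sin 77.88° − g t = 8.4591 − 10 × 2.112 = -12.661 m/s.
Speed = √(v_x² + v_y²) = √(3.3000 + 160.30) = 12.79 m/s.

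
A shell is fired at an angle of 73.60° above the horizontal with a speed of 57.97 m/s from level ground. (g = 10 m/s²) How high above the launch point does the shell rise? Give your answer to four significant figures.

Vertical component of launch velocity: v_y = 57.97 sin 73.60° = 55.611 m/s.
At the highest point the vertical velocity is zero, so v_y² = 2 g h_max.
h_max = (55.611)² / (2 × 10) = 3092.6 / 20.00 = 154.6 m.

154.6 m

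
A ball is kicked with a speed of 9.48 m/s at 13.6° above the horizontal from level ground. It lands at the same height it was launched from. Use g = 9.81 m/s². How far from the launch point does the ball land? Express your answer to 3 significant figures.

4.19 m

For level ground, R = v₀² sin(2θ) / g.
sin(2 × 13.6°) = sin 27.20° = 0.4571.
R = (9.48)² × 0.4571 / 9.81 = 4.19 m.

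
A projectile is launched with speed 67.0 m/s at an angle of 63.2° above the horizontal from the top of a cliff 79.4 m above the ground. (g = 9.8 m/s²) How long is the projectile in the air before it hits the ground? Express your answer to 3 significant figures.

Vertical component: v_y = 67.0 sin 63.2° = 59.80 m/s.
Taking up as positive with launch at y = 79.4 m, landing at y = 0: 0 = 79.4 + 59.80 t − ½(9.8) t².
Solving 4.900 t² − 59.80 t − 79.4 = 0 gives t = [59.80 + √(59.80² + 4·4.900·79.4)] / 9.800 = 13.4 s.

13.4 s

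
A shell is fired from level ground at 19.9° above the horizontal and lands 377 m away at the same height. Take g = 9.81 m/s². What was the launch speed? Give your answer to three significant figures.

On level ground, R = v₀² sin(2θ) / g, so v₀ = √(R g / sin 2θ).
sin(2 × 19.9°) = 0.6401.
v₀ = √(377 × 9.81 / 0.6401) = √5778 = 76.0 m/s.

76.0 m/s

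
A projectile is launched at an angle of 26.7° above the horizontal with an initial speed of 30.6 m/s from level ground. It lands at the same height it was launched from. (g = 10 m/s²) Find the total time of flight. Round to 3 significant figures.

Vertical component: v_y = 30.6 sin 26.7° = 13.75 m/s.
For a projectile landing at launch height, time of flight is t = 2 v_y / g = 2 × 13.75 / 10 = 2.75 s.

2.75 s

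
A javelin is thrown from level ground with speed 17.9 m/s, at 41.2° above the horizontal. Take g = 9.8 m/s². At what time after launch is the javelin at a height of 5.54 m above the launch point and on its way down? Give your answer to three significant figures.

v_y0 = 17.9 sin 41.2° = 11.79 m/s.
Set y = v_y0 t − ½ g t² = 5.54: 4.900 t² − 11.79 t + 5.54 = 0.
t = [11.79 ± √(139.0 − 108.6)] / 9.8 = (11.79 ± 5.514) / 9.8, giving t = 0.640 s or t = 1.77 s.
On the way down corresponds to the larger root: t = 1.77 s.

1.77 s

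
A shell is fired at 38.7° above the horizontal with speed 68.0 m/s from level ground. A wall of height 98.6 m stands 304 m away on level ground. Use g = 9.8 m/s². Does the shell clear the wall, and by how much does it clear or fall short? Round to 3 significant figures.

v_x = 68.0 cos 38.7° = 53.07 m/s; v_y0 = 68.0 sin 38.7° = 42.52 m/s.
Time to reach the wall: t = 304 / 53.07 = 5.728 s.
Height at that point: y = 42.52×5.728 − 4.900×5.728² = 82.79 m.
That is 98.6 − 82.79 = 15.8 m below the top of the wall, so the shell does not clear it.

No — it falls 15.8 m short of clearing the wall.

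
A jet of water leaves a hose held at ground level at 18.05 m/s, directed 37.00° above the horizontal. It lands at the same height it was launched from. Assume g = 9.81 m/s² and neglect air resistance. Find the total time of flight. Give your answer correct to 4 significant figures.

2.215 s

Vertical component: v_y = 18.05 sin 37.00° = 10.863 m/s.
For a projectile landing at launch height, time of flight is t = 2 v_y / g = 2 × 10.863 / 9.81 = 2.215 s.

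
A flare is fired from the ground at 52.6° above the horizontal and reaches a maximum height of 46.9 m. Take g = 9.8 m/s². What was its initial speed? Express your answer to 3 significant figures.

38.2 m/s

At maximum height v_y = 0, so (v₀ sin θ)² = 2 g H.
v₀ sin 52.6° = √(2 × 9.8 × 46.9) = 30.32 m/s.
v₀ = 30.32 / sin 52.6° = 30.32 / 0.7944 = 38.2 m/s.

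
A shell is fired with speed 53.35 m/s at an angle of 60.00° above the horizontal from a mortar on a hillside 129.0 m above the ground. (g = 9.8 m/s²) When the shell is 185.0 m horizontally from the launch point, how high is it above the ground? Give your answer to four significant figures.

213.7 m

v_x = 53.35 cos 60.00° = 26.675 m/s, v_y0 = 53.35 sin 60.00° = 46.202 m/s.
Time to reach x = 185.0 m: t = x / v_x = 185.0 / 26.675 = 6.9353 s.
y = 129.0 + v_y0 t − ½ g t² = 129.0 + 46.202×6.9353 − 4.900×6.9353² = 213.7 m.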